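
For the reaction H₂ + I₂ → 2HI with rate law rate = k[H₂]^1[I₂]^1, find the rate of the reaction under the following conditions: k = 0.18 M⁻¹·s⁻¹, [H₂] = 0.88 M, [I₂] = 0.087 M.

0.01378 M/s

Step 1: The rate law is rate = k[H₂]^1[I₂]^1
Step 2: Substitute: rate = 0.18 × (0.88)^1 × (0.087)^1
Step 3: rate = 0.18 × 0.88 × 0.087 = 0.0137808 M/s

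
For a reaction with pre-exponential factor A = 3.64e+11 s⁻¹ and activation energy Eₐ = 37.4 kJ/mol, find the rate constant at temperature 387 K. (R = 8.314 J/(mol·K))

3.26e+06 s⁻¹

Step 1: Use the Arrhenius equation: k = A × exp(-Eₐ/RT)
Step 2: Convert Eₐ to J/mol: 37.4 kJ/mol = 37400 J/mol
Step 3: Calculate the exponent: -Eₐ/(RT) = -37400/(8.314 × 387) = -11.62387
Step 4: k = 3.64e+11 × exp(-11.62387)
Step 5: k = 3.64e+11 × 8.94988e-06 = 3.2578e+06 s⁻¹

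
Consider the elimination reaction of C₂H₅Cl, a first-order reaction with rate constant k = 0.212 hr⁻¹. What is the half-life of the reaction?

3.27 hr

Step 1: For a first-order reaction, t₁/₂ = ln(2)/k
Step 2: t₁/₂ = ln(2)/0.212
Step 3: t₁/₂ = 0.6931/0.212 = 3.27 hr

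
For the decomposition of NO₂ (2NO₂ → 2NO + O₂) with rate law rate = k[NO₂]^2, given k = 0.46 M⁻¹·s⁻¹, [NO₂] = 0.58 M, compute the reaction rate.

0.1547 M/s

Step 1: Identify the rate law: rate = k[NO₂]^2
Step 2: Substitute values: rate = 0.46 × (0.58)^2
Step 3: Calculate: rate = 0.46 × 0.3364 = 0.154744 M/s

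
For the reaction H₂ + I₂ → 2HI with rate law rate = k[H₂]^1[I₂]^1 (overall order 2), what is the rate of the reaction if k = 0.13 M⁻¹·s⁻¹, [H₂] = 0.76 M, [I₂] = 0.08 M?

0.007904 M/s

Step 1: The rate law is rate = k[H₂]^1[I₂]^1, overall order = 1+1 = 2
Step 2: Substitute values: rate = 0.13 × (0.76)^1 × (0.08)^1
Step 3: rate = 0.13 × 0.76 × 0.08 = 0.007904 M/s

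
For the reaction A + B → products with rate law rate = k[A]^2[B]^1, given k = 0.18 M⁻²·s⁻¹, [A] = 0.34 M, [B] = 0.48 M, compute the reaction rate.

0.009988 M/s

Step 1: The rate law is rate = k[A]^2[B]^1
Step 2: Substitute: rate = 0.18 × (0.34)^2 × (0.48)^1
Step 3: rate = 0.18 × 0.1156 × 0.48 = 0.00998784 M/s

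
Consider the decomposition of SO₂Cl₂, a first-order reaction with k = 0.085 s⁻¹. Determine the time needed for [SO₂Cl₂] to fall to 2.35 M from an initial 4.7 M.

8.155 s

Step 1: For first-order: t = ln([SO₂Cl₂]₀/[SO₂Cl₂])/k
Step 2: t = ln(4.7/2.35)/0.085
Step 3: t = ln(2)/0.085
Step 4: t = 0.6931/0.085 = 8.155 s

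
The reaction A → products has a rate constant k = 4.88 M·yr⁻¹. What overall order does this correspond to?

zeroth order (0)

Step 1: The units of k for an nth-order reaction are (concentration)^(1-n)·(time)⁻¹.
Step 2: Here k has units M·yr⁻¹, so the concentration exponent is 1.
Step 3: 1 - n = 1 ⇒ n = 0. The reaction is zeroth order.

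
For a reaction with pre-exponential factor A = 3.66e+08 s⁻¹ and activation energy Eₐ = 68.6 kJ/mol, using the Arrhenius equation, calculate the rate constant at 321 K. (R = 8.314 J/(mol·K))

2.51e-03 s⁻¹

Step 1: Use the Arrhenius equation: k = A × exp(-Eₐ/RT)
Step 2: Convert Eₐ to J/mol: 68.6 kJ/mol = 68600 J/mol
Step 3: Calculate the exponent: -Eₐ/(RT) = -68600/(8.314 × 321) = -25.70449
Step 4: k = 3.66e+08 × exp(-25.70449)
Step 5: k = 3.66e+08 × 6.86565e-12 = 2.5128e-03 s⁻¹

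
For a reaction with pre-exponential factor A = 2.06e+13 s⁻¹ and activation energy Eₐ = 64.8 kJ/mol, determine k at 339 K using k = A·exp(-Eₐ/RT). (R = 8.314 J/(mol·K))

2.13e+03 s⁻¹

Step 1: Use the Arrhenius equation: k = A × exp(-Eₐ/RT)
Step 2: Convert Eₐ to J/mol: 64.8 kJ/mol = 64800 J/mol
Step 3: Calculate the exponent: -Eₐ/(RT) = -64800/(8.314 × 339) = -22.99139
Step 4: k = 2.06e+13 × exp(-22.99139)
Step 5: k = 2.06e+13 × 1.03506e-10 = 2.1322e+03 s⁻¹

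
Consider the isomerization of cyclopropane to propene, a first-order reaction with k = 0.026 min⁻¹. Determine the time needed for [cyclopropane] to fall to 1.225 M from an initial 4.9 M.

53.32 min

Step 1: For first-order: t = ln([cyclopropane]₀/[cyclopropane])/k
Step 2: t = ln(4.9/1.225)/0.026
Step 3: t = ln(4)/0.026
Step 4: t = 1.386/0.026 = 53.32 min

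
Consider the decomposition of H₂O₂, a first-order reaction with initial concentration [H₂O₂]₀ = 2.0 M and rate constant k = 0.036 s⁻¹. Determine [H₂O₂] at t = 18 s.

1.046 M

Step 1: For a first-order reaction: [H₂O₂] = [H₂O₂]₀ × e^(-kt)
Step 2: [H₂O₂] = 2.0 × e^(-0.036 × 18)
Step 3: [H₂O₂] = 2.0 × e^(-0.648)
Step 4: [H₂O₂] = 2.0 × 0.523091 = 1.046 M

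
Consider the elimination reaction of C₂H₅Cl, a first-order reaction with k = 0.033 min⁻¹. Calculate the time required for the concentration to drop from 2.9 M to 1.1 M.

29.38 min

Step 1: For first-order: t = ln([C₂H₅Cl]₀/[C₂H₅Cl])/k
Step 2: t = ln(2.9/1.1)/0.033
Step 3: t = ln(2.636)/0.033
Step 4: t = 0.9694/0.033 = 29.38 min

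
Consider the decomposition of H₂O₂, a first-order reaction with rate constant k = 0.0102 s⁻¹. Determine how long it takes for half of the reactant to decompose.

67.96 s

Step 1: For a first-order reaction, t₁/₂ = ln(2)/k
Step 2: t₁/₂ = ln(2)/0.0102
Step 3: t₁/₂ = 0.6931/0.0102 = 67.96 s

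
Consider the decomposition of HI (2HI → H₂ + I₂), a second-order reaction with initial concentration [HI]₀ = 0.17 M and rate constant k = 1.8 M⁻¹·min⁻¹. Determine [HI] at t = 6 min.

0.05994 M

Step 1: For a second-order reaction: 1/[HI] = 1/[HI]₀ + kt
Step 2: 1/[HI] = 1/0.17 + 1.8 × 6
Step 3: 1/[HI] = 5.882 + 10.8 = 16.68
Step 4: [HI] = 1/16.68 = 0.05994 M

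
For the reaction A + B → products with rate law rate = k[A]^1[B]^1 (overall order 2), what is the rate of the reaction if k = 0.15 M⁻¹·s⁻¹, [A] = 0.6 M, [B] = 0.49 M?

0.0441 M/s

Step 1: The rate law is rate = k[A]^1[B]^1, overall order = 1+1 = 2
Step 2: Substitute values: rate = 0.15 × (0.6)^1 × (0.49)^1
Step 3: rate = 0.15 × 0.6 × 0.49 = 0.0441 M/s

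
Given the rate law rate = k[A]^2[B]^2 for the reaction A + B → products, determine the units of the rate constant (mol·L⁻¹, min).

(mol·L⁻¹)⁻³·min⁻¹

Step 1: Overall order = 2 + 2 = 4.
Step 2: rate has units mol·L⁻¹·min⁻¹; [A]^2[B]^2 has units (mol·L⁻¹)^4.
Step 3: k = rate/([A]^2[B]^2), so units of k = (mol·L⁻¹)^(1-4)·min⁻¹ = (mol·L⁻¹)⁻³·min⁻¹.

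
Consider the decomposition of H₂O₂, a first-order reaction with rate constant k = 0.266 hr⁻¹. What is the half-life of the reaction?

2.606 hr

Step 1: For a first-order reaction, t₁/₂ = ln(2)/k
Step 2: t₁/₂ = ln(2)/0.266
Step 3: t₁/₂ = 0.6931/0.266 = 2.606 hr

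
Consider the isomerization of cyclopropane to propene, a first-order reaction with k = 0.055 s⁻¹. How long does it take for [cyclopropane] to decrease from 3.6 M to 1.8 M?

12.6 s

Step 1: For first-order: t = ln([cyclopropane]₀/[cyclopropane])/k
Step 2: t = ln(3.6/1.8)/0.055
Step 3: t = ln(2)/0.055
Step 4: t = 0.6931/0.055 = 12.6 s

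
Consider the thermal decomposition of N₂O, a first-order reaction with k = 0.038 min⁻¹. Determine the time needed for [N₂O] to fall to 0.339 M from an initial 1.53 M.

39.66 min

Step 1: For first-order: t = ln([N₂O]₀/[N₂O])/k
Step 2: t = ln(1.53/0.339)/0.038
Step 3: t = ln(4.513)/0.038
Step 4: t = 1.507/0.038 = 39.66 min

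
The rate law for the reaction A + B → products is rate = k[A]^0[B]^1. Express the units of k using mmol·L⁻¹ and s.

s⁻¹

Step 1: Overall order = 0 + 1 = 1.
Step 2: rate has units mmol·L⁻¹·s⁻¹; [A]^0[B]^1 has units (mmol·L⁻¹)^1.
Step 3: k = rate/([A]^0[B]^1), so units of k = (mmol·L⁻¹)^(1-1)·s⁻¹ = s⁻¹.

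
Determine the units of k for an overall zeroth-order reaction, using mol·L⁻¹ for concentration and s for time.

mol·L⁻¹·s⁻¹

Step 1: For overall order n, rate = k × (concentration)^n.
Step 2: Rate has units mol·L⁻¹·s⁻¹; concentration term has units (mol·L⁻¹)^0.
Step 3: k = rate / (concentration)^n, so units of k = (mol·L⁻¹)^(1-0)·s⁻¹ = mol·L⁻¹·s⁻¹.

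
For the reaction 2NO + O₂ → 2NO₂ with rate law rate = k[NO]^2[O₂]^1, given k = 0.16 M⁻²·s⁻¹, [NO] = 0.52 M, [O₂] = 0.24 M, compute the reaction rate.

0.01038 M/s

Step 1: The rate law is rate = k[NO]^2[O₂]^1
Step 2: Substitute: rate = 0.16 × (0.52)^2 × (0.24)^1
Step 3: rate = 0.16 × 0.2704 × 0.24 = 0.0103834 M/s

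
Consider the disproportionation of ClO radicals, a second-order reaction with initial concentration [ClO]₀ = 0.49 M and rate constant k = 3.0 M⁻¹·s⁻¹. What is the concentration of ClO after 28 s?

0.01162 M

Step 1: For a second-order reaction: 1/[ClO] = 1/[ClO]₀ + kt
Step 2: 1/[ClO] = 1/0.49 + 3.0 × 28
Step 3: 1/[ClO] = 2.041 + 84 = 86.04
Step 4: [ClO] = 1/86.04 = 0.01162 M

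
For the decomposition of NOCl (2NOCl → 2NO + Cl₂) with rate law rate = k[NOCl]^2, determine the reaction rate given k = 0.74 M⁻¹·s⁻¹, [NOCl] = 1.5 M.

1.665 M/s

Step 1: Identify the rate law: rate = k[NOCl]^2
Step 2: Substitute values: rate = 0.74 × (1.5)^2
Step 3: Calculate: rate = 0.74 × 2.25 = 1.665 M/s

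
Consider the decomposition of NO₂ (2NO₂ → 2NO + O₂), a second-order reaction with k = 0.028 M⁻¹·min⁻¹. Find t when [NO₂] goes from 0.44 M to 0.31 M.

34.04 min

Step 1: For second-order: t = (1/[NO₂] - 1/[NO₂]₀)/k
Step 2: t = (1/0.31 - 1/0.44)/0.028
Step 3: t = (3.226 - 2.273)/0.028
Step 4: t = 0.9531/0.028 = 34.04 min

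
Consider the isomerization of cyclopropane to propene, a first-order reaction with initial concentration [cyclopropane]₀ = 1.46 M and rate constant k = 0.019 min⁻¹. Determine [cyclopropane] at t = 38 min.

0.7092 M

Step 1: For a first-order reaction: [cyclopropane] = [cyclopropane]₀ × e^(-kt)
Step 2: [cyclopropane] = 1.46 × e^(-0.019 × 38)
Step 3: [cyclopropane] = 1.46 × e^(-0.722)
Step 4: [cyclopropane] = 1.46 × 0.48578 = 0.7092 M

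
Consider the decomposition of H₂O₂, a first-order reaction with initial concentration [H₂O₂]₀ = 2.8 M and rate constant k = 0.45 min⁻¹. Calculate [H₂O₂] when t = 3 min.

0.7259 M

Step 1: For a first-order reaction: [H₂O₂] = [H₂O₂]₀ × e^(-kt)
Step 2: [H₂O₂] = 2.8 × e^(-0.45 × 3)
Step 3: [H₂O₂] = 2.8 × e^(-1.35)
Step 4: [H₂O₂] = 2.8 × 0.25924 = 0.7259 M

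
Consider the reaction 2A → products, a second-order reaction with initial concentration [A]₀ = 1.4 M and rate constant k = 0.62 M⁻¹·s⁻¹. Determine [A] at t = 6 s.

0.2255 M

Step 1: For a second-order reaction: 1/[A] = 1/[A]₀ + kt
Step 2: 1/[A] = 1/1.4 + 0.62 × 6
Step 3: 1/[A] = 0.7143 + 3.72 = 4.434
Step 4: [A] = 1/4.434 = 0.2255 M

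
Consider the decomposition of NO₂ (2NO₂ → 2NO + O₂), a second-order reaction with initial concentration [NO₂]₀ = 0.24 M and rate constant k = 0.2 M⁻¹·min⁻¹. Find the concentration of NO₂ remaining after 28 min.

0.1024 M

Step 1: For a second-order reaction: 1/[NO₂] = 1/[NO₂]₀ + kt
Step 2: 1/[NO₂] = 1/0.24 + 0.2 × 28
Step 3: 1/[NO₂] = 4.167 + 5.6 = 9.767
Step 4: [NO₂] = 1/9.767 = 0.1024 M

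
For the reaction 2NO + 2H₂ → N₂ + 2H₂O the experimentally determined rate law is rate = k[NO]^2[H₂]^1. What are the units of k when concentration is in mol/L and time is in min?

(mol/L)⁻²·min⁻¹

Step 1: Overall order = 2 + 1 = 3.
Step 2: rate has units mol/L·min⁻¹; [NO]^2[H₂]^1 has units (mol/L)^3.
Step 3: k = rate/([NO]^2[H₂]^1), so units of k = (mol/L)^(1-3)·min⁻¹ = (mol/L)⁻²·min⁻¹.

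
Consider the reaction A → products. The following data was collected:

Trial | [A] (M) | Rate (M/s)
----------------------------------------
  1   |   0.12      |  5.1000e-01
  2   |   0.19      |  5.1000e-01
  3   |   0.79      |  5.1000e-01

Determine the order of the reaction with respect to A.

zeroth order (0)

Step 1: Compare trials - when concentration changes, rate stays constant.
Step 2: rate₂/rate₁ = 5.1000e-01/5.1000e-01 = 1
Step 3: [A]₂/[A]₁ = 0.19/0.12 = 1.583
Step 4: Since rate ratio ≈ (conc ratio)^0, the reaction is zeroth order.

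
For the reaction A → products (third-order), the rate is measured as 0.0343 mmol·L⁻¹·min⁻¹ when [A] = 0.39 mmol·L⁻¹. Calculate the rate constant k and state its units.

0.5782 (mmol·L⁻¹)⁻²·min⁻¹

Step 1: rate = k[A]^3, so k = rate / [A]^3.
Step 2: k = 0.0343 / (0.39)^3 = 0.0343 / 0.05932.
Step 3: k = 0.5782 (mmol·L⁻¹)⁻²·min⁻¹.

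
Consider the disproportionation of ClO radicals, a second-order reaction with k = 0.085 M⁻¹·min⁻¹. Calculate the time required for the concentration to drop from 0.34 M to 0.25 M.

12.46 min

Step 1: For second-order: t = (1/[ClO] - 1/[ClO]₀)/k
Step 2: t = (1/0.25 - 1/0.34)/0.085
Step 3: t = (4 - 2.941)/0.085
Step 4: t = 1.059/0.085 = 12.46 min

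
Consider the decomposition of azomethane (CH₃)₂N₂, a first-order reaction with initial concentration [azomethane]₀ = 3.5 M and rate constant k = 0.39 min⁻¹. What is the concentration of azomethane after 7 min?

0.2283 M

Step 1: For a first-order reaction: [azomethane] = [azomethane]₀ × e^(-kt)
Step 2: [azomethane] = 3.5 × e^(-0.39 × 7)
Step 3: [azomethane] = 3.5 × e^(-2.73)
Step 4: [azomethane] = 3.5 × 0.0652193 = 0.2283 M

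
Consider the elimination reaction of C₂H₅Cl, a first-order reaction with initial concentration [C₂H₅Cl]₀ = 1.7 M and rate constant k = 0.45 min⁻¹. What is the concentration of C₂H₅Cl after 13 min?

0.004896 M

Step 1: For a first-order reaction: [C₂H₅Cl] = [C₂H₅Cl]₀ × e^(-kt)
Step 2: [C₂H₅Cl] = 1.7 × e^(-0.45 × 13)
Step 3: [C₂H₅Cl] = 1.7 × e^(-5.85)
Step 4: [C₂H₅Cl] = 1.7 × 0.0028799 = 0.004896 M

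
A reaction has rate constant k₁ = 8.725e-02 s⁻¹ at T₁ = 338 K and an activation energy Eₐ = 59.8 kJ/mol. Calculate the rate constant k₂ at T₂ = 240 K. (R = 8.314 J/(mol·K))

1.469e-05 s⁻¹

Step 1: Use the two-temperature Arrhenius form: ln(k₂/k₁) = -Eₐ/R × (1/T₂ - 1/T₁)
Step 2: Convert Eₐ to J/mol: 59.8 kJ/mol = 59800 J/mol
Step 3: 1/T₂ - 1/T₁ = 1/240 - 1/338 = 1.208087e-03 K⁻¹
Step 4: ln(k₂/k₁) = -59800/8.314 × 1.208087e-03 = -8.68939
Step 5: k₂ = k₁ × exp(-8.68939) = 8.725e-02 × 1.68363e-04 = 1.469e-05 s⁻¹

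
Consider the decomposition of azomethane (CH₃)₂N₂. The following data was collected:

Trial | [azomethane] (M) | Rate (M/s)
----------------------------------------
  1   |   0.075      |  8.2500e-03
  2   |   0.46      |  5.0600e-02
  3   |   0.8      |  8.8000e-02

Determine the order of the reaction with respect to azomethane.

first order (1)

Step 1: Compare trials to find order n where rate₂/rate₁ = ([azomethane]₂/[azomethane]₁)^n
Step 2: rate₂/rate₁ = 5.0600e-02/8.2500e-03 = 6.133
Step 3: [azomethane]₂/[azomethane]₁ = 0.46/0.075 = 6.133
Step 4: n = ln(6.133)/ln(6.133) = 1.00 ≈ 1
Step 5: The reaction is first order in azomethane.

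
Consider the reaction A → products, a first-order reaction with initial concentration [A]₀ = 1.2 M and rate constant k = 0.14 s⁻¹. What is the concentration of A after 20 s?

0.07297 M

Step 1: For a first-order reaction: [A] = [A]₀ × e^(-kt)
Step 2: [A] = 1.2 × e^(-0.14 × 20)
Step 3: [A] = 1.2 × e^(-2.8)
Step 4: [A] = 1.2 × 0.0608101 = 0.07297 M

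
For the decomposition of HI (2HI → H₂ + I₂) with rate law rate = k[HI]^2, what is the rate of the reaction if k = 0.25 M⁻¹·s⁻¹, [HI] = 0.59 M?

0.08702 M/s

Step 1: Identify the rate law: rate = k[HI]^2
Step 2: Substitute values: rate = 0.25 × (0.59)^2
Step 3: Calculate: rate = 0.25 × 0.3481 = 0.087025 M/s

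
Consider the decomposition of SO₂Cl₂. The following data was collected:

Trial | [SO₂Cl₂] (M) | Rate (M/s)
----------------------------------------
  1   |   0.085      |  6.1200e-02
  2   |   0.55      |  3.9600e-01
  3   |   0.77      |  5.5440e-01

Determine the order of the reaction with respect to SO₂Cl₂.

first order (1)

Step 1: Compare trials to find order n where rate₂/rate₁ = ([SO₂Cl₂]₂/[SO₂Cl₂]₁)^n
Step 2: rate₂/rate₁ = 3.9600e-01/6.1200e-02 = 6.471
Step 3: [SO₂Cl₂]₂/[SO₂Cl₂]₁ = 0.55/0.085 = 6.471
Step 4: n = ln(6.471)/ln(6.471) = 1.00 ≈ 1
Step 5: The reaction is first order in SO₂Cl₂.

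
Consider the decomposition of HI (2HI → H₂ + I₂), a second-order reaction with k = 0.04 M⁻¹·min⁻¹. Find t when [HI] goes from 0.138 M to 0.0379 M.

478.5 min

Step 1: For second-order: t = (1/[HI] - 1/[HI]₀)/k
Step 2: t = (1/0.0379 - 1/0.138)/0.04
Step 3: t = (26.39 - 7.246)/0.04
Step 4: t = 19.14/0.04 = 478.5 min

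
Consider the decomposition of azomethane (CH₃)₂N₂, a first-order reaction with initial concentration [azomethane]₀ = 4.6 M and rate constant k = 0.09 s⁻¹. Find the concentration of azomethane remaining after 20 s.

0.7604 M

Step 1: For a first-order reaction: [azomethane] = [azomethane]₀ × e^(-kt)
Step 2: [azomethane] = 4.6 × e^(-0.09 × 20)
Step 3: [azomethane] = 4.6 × e^(-1.8)
Step 4: [azomethane] = 4.6 × 0.165299 = 0.7604 M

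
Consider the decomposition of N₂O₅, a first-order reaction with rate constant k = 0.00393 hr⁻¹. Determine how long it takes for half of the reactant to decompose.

176.4 hr

Step 1: For a first-order reaction, t₁/₂ = ln(2)/k
Step 2: t₁/₂ = ln(2)/0.00393
Step 3: t₁/₂ = 0.6931/0.00393 = 176.4 hr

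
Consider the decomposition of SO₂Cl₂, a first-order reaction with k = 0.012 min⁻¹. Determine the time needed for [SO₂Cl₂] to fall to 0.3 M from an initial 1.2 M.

115.5 min

Step 1: For first-order: t = ln([SO₂Cl₂]₀/[SO₂Cl₂])/k
Step 2: t = ln(1.2/0.3)/0.012
Step 3: t = ln(4)/0.012
Step 4: t = 1.386/0.012 = 115.5 min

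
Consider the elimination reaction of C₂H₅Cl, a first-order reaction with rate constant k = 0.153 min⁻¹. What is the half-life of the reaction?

4.53 min

Step 1: For a first-order reaction, t₁/₂ = ln(2)/k
Step 2: t₁/₂ = ln(2)/0.153
Step 3: t₁/₂ = 0.6931/0.153 = 4.53 min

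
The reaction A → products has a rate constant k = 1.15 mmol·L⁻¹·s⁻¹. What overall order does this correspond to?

zeroth order (0)

Step 1: The units of k for an nth-order reaction are (concentration)^(1-n)·(time)⁻¹.
Step 2: Here k has units mmol·L⁻¹·s⁻¹, so the concentration exponent is 1.
Step 3: 1 - n = 1 ⇒ n = 0. The reaction is zeroth order.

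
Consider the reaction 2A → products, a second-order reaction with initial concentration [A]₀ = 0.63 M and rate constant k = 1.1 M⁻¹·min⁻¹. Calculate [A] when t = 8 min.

0.09627 M

Step 1: For a second-order reaction: 1/[A] = 1/[A]₀ + kt
Step 2: 1/[A] = 1/0.63 + 1.1 × 8
Step 3: 1/[A] = 1.587 + 8.8 = 10.39
Step 4: [A] = 1/10.39 = 0.09627 M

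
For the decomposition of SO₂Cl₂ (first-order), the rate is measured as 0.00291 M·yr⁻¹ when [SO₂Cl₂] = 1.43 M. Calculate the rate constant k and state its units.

0.002035 yr⁻¹

Step 1: rate = k[SO₂Cl₂]^1, so k = rate / [SO₂Cl₂]^1.
Step 2: k = 0.00291 / (1.43)^1 = 0.00291 / 1.43.
Step 3: k = 0.002035 yr⁻¹.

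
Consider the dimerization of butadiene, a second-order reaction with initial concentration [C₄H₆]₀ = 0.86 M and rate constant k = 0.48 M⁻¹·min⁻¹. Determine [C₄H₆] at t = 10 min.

0.1677 M

Step 1: For a second-order reaction: 1/[C₄H₆] = 1/[C₄H₆]₀ + kt
Step 2: 1/[C₄H₆] = 1/0.86 + 0.48 × 10
Step 3: 1/[C₄H₆] = 1.163 + 4.8 = 5.963
Step 4: [C₄H₆] = 1/5.963 = 0.1677 M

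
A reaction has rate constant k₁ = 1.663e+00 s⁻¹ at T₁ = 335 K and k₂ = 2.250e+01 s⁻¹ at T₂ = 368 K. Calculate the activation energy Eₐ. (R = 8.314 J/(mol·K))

80.9 kJ/mol

Step 1: Use the two-temperature Arrhenius form: ln(k₂/k₁) = -Eₐ/R × (1/T₂ - 1/T₁)
Step 2: ln(k₂/k₁) = ln(2.250e+01/1.663e+00) = ln(13.5298) = 2.60489
Step 3: 1/T₂ - 1/T₁ = 1/368 - 1/335 = -2.676833e-04 K⁻¹
Step 4: Eₐ = -R × ln(k₂/k₁) / (1/T₂ - 1/T₁) = -8.314 × 2.60489 / -2.676833e-04
Step 5: Eₐ = 8.0906e+04 J/mol = 80.9 kJ/mol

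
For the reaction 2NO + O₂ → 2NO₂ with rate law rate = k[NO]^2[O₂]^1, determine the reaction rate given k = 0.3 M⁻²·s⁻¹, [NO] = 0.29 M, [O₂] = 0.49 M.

0.01236 M/s

Step 1: The rate law is rate = k[NO]^2[O₂]^1
Step 2: Substitute: rate = 0.3 × (0.29)^2 × (0.49)^1
Step 3: rate = 0.3 × 0.0841 × 0.49 = 0.0123627 M/s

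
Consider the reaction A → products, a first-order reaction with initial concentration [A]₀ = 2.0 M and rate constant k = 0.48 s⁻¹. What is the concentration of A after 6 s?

0.1123 M

Step 1: For a first-order reaction: [A] = [A]₀ × e^(-kt)
Step 2: [A] = 2.0 × e^(-0.48 × 6)
Step 3: [A] = 2.0 × e^(-2.88)
Step 4: [A] = 2.0 × 0.0561348 = 0.1123 M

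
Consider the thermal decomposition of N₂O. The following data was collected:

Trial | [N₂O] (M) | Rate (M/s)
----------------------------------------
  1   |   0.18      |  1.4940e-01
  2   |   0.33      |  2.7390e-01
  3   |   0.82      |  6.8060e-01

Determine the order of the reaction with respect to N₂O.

first order (1)

Step 1: Compare trials to find order n where rate₂/rate₁ = ([N₂O]₂/[N₂O]₁)^n
Step 2: rate₂/rate₁ = 2.7390e-01/1.4940e-01 = 1.833
Step 3: [N₂O]₂/[N₂O]₁ = 0.33/0.18 = 1.833
Step 4: n = ln(1.833)/ln(1.833) = 1.00 ≈ 1
Step 5: The reaction is first order in N₂O.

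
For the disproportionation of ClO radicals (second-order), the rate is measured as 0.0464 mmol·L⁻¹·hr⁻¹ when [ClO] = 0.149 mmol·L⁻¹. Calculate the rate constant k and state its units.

2.09 (mmol·L⁻¹)⁻¹·hr⁻¹

Step 1: rate = k[ClO]^2, so k = rate / [ClO]^2.
Step 2: k = 0.0464 / (0.149)^2 = 0.0464 / 0.0222.
Step 3: k = 2.09 (mmol·L⁻¹)⁻¹·hr⁻¹.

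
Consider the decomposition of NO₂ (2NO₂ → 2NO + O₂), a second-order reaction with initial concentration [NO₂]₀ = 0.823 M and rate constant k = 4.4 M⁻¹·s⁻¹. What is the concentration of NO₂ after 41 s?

0.005506 M

Step 1: For a second-order reaction: 1/[NO₂] = 1/[NO₂]₀ + kt
Step 2: 1/[NO₂] = 1/0.823 + 4.4 × 41
Step 3: 1/[NO₂] = 1.215 + 180.4 = 181.6
Step 4: [NO₂] = 1/181.6 = 0.005506 M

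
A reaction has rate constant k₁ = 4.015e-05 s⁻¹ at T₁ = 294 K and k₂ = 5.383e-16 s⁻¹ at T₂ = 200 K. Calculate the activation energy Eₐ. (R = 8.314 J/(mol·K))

130.2 kJ/mol

Step 1: Use the two-temperature Arrhenius form: ln(k₂/k₁) = -Eₐ/R × (1/T₂ - 1/T₁)
Step 2: ln(k₂/k₁) = ln(5.383e-16/4.015e-05) = ln(1.34072e-11) = -25.0352
Step 3: 1/T₂ - 1/T₁ = 1/200 - 1/294 = 1.598639e-03 K⁻¹
Step 4: Eₐ = -R × ln(k₂/k₁) / (1/T₂ - 1/T₁) = -8.314 × -25.0352 / 1.598639e-03
Step 5: Eₐ = 1.3020e+05 J/mol = 130.2 kJ/mol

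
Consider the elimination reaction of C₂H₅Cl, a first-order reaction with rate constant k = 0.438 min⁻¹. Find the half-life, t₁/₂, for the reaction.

1.583 min

Step 1: For a first-order reaction, t₁/₂ = ln(2)/k
Step 2: t₁/₂ = ln(2)/0.438
Step 3: t₁/₂ = 0.6931/0.438 = 1.583 min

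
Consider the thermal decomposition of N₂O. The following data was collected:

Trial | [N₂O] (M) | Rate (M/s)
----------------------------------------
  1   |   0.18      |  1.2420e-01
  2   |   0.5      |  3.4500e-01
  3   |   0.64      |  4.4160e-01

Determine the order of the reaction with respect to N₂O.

first order (1)

Step 1: Compare trials to find order n where rate₂/rate₁ = ([N₂O]₂/[N₂O]₁)^n
Step 2: rate₂/rate₁ = 3.4500e-01/1.2420e-01 = 2.778
Step 3: [N₂O]₂/[N₂O]₁ = 0.5/0.18 = 2.778
Step 4: n = ln(2.778)/ln(2.778) = 1.00 ≈ 1
Step 5: The reaction is first order in N₂O.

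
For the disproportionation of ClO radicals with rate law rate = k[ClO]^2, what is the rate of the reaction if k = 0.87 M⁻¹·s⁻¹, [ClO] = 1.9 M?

3.141 M/s

Step 1: Identify the rate law: rate = k[ClO]^2
Step 2: Substitute values: rate = 0.87 × (1.9)^2
Step 3: Calculate: rate = 0.87 × 3.61 = 3.1407 M/s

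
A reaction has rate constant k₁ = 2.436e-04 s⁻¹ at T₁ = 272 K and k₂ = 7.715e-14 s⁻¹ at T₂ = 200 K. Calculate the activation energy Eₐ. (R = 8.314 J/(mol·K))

137.4 kJ/mol

Step 1: Use the two-temperature Arrhenius form: ln(k₂/k₁) = -Eₐ/R × (1/T₂ - 1/T₁)
Step 2: ln(k₂/k₁) = ln(7.715e-14/2.436e-04) = ln(3.16708e-10) = -21.873
Step 3: 1/T₂ - 1/T₁ = 1/200 - 1/272 = 1.323529e-03 K⁻¹
Step 4: Eₐ = -R × ln(k₂/k₁) / (1/T₂ - 1/T₁) = -8.314 × -21.873 / 1.323529e-03
Step 5: Eₐ = 1.3740e+05 J/mol = 137.4 kJ/mol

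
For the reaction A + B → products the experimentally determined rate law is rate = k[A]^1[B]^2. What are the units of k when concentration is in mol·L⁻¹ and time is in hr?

(mol·L⁻¹)⁻²·hr⁻¹

Step 1: Overall order = 1 + 2 = 3.
Step 2: rate has units mol·L⁻¹·hr⁻¹; [A]^1[B]^2 has units (mol·L⁻¹)^3.
Step 3: k = rate/([A]^1[B]^2), so units of k = (mol·L⁻¹)^(1-3)·hr⁻¹ = (mol·L⁻¹)⁻²·hr⁻¹.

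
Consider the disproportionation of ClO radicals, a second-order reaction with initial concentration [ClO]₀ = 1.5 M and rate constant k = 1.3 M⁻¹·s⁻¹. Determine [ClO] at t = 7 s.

0.1024 M

Step 1: For a second-order reaction: 1/[ClO] = 1/[ClO]₀ + kt
Step 2: 1/[ClO] = 1/1.5 + 1.3 × 7
Step 3: 1/[ClO] = 0.6667 + 9.1 = 9.767
Step 4: [ClO] = 1/9.767 = 0.1024 M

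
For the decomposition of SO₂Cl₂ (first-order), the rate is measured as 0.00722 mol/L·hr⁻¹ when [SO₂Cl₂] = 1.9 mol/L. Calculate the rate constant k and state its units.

0.0038 hr⁻¹

Step 1: rate = k[SO₂Cl₂]^1, so k = rate / [SO₂Cl₂]^1.
Step 2: k = 0.00722 / (1.9)^1 = 0.00722 / 1.9.
Step 3: k = 0.0038 hr⁻¹.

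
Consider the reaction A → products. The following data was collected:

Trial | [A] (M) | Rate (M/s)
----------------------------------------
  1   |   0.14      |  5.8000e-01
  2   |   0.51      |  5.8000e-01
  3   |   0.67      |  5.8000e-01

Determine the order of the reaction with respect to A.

zeroth order (0)

Step 1: Compare trials - when concentration changes, rate stays constant.
Step 2: rate₂/rate₁ = 5.8000e-01/5.8000e-01 = 1
Step 3: [A]₂/[A]₁ = 0.51/0.14 = 3.643
Step 4: Since rate ratio ≈ (conc ratio)^0, the reaction is zeroth order.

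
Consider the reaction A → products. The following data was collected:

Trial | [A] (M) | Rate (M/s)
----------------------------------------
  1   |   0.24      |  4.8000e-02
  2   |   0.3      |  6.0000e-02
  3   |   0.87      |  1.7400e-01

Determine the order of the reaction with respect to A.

first order (1)

Step 1: Compare trials to find order n where rate₂/rate₁ = ([A]₂/[A]₁)^n
Step 2: rate₂/rate₁ = 6.0000e-02/4.8000e-02 = 1.25
Step 3: [A]₂/[A]₁ = 0.3/0.24 = 1.25
Step 4: n = ln(1.25)/ln(1.25) = 1.00 ≈ 1
Step 5: The reaction is first order in A.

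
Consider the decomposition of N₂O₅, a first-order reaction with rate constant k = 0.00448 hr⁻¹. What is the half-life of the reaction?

154.7 hr

Step 1: For a first-order reaction, t₁/₂ = ln(2)/k
Step 2: t₁/₂ = ln(2)/0.00448
Step 3: t₁/₂ = 0.6931/0.00448 = 154.7 hr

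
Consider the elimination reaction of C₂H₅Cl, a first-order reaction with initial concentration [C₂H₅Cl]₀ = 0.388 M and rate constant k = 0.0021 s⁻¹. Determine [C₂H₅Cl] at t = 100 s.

0.3145 M

Step 1: For a first-order reaction: [C₂H₅Cl] = [C₂H₅Cl]₀ × e^(-kt)
Step 2: [C₂H₅Cl] = 0.388 × e^(-0.0021 × 100)
Step 3: [C₂H₅Cl] = 0.388 × e^(-0.21)
Step 4: [C₂H₅Cl] = 0.388 × 0.810584 = 0.3145 M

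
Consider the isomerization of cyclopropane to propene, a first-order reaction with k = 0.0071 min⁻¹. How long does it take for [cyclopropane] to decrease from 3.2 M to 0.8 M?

195.3 min

Step 1: For first-order: t = ln([cyclopropane]₀/[cyclopropane])/k
Step 2: t = ln(3.2/0.8)/0.0071
Step 3: t = ln(4)/0.0071
Step 4: t = 1.386/0.0071 = 195.3 min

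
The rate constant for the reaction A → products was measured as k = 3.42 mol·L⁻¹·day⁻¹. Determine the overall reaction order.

zeroth order (0)

Step 1: The units of k for an nth-order reaction are (concentration)^(1-n)·(time)⁻¹.
Step 2: Here k has units mol·L⁻¹·day⁻¹, so the concentration exponent is 1.
Step 3: 1 - n = 1 ⇒ n = 0. The reaction is zeroth order.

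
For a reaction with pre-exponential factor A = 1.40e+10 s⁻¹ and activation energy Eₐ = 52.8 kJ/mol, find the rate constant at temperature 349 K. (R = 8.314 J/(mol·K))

1.75e+02 s⁻¹

Step 1: Use the Arrhenius equation: k = A × exp(-Eₐ/RT)
Step 2: Convert Eₐ to J/mol: 52.8 kJ/mol = 52800 J/mol
Step 3: Calculate the exponent: -Eₐ/(RT) = -52800/(8.314 × 349) = -18.19694
Step 4: k = 1.40e+10 × exp(-18.19694)
Step 5: k = 1.40e+10 × 1.25075e-08 = 1.7510e+02 s⁻¹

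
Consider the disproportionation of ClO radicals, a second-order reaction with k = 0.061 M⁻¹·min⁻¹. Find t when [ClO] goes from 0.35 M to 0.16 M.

55.62 min

Step 1: For second-order: t = (1/[ClO] - 1/[ClO]₀)/k
Step 2: t = (1/0.16 - 1/0.35)/0.061
Step 3: t = (6.25 - 2.857)/0.061
Step 4: t = 3.393/0.061 = 55.62 min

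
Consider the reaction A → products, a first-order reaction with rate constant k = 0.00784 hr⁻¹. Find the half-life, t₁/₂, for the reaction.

88.41 hr

Step 1: For a first-order reaction, t₁/₂ = ln(2)/k
Step 2: t₁/₂ = ln(2)/0.00784
Step 3: t₁/₂ = 0.6931/0.00784 = 88.41 hr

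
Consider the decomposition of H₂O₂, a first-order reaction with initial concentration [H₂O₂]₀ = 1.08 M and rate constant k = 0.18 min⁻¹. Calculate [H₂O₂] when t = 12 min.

0.1246 M

Step 1: For a first-order reaction: [H₂O₂] = [H₂O₂]₀ × e^(-kt)
Step 2: [H₂O₂] = 1.08 × e^(-0.18 × 12)
Step 3: [H₂O₂] = 1.08 × e^(-2.16)
Step 4: [H₂O₂] = 1.08 × 0.115325 = 0.1246 M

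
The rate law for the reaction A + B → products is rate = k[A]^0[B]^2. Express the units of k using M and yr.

M⁻¹·yr⁻¹

Step 1: Overall order = 0 + 2 = 2.
Step 2: rate has units M·yr⁻¹; [A]^0[B]^2 has units M^2.
Step 3: k = rate/([A]^0[B]^2), so units of k = M^(1-2)·yr⁻¹ = M⁻¹·yr⁻¹.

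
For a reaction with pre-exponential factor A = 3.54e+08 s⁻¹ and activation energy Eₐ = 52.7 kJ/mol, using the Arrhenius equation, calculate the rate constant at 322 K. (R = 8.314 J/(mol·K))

9.99e-01 s⁻¹

Step 1: Use the Arrhenius equation: k = A × exp(-Eₐ/RT)
Step 2: Convert Eₐ to J/mol: 52.7 kJ/mol = 52700 J/mol
Step 3: Calculate the exponent: -Eₐ/(RT) = -52700/(8.314 × 322) = -19.68542
Step 4: k = 3.54e+08 × exp(-19.68542)
Step 5: k = 3.54e+08 × 2.82313e-09 = 9.9939e-01 s⁻¹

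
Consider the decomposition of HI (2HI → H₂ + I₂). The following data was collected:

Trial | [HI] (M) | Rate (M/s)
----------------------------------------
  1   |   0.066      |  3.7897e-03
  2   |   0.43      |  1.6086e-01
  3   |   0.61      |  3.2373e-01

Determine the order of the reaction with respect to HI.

second order (2)

Step 1: Compare trials to find order n where rate₂/rate₁ = ([HI]₂/[HI]₁)^n
Step 2: rate₂/rate₁ = 1.6086e-01/3.7897e-03 = 42.45
Step 3: [HI]₂/[HI]₁ = 0.43/0.066 = 6.515
Step 4: n = ln(42.45)/ln(6.515) = 2.00 ≈ 2
Step 5: The reaction is second order in HI.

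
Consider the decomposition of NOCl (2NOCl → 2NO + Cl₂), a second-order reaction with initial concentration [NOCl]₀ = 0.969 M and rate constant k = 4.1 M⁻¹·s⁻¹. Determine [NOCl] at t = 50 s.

0.004854 M

Step 1: For a second-order reaction: 1/[NOCl] = 1/[NOCl]₀ + kt
Step 2: 1/[NOCl] = 1/0.969 + 4.1 × 50
Step 3: 1/[NOCl] = 1.032 + 205 = 206
Step 4: [NOCl] = 1/206 = 0.004854 M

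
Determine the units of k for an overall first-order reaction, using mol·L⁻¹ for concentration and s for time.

s⁻¹

Step 1: For overall order n, rate = k × (concentration)^n.
Step 2: Rate has units mol·L⁻¹·s⁻¹; concentration term has units (mol·L⁻¹)^1.
Step 3: k = rate / (concentration)^n, so units of k = (mol·L⁻¹)^(1-1)·s⁻¹ = s⁻¹.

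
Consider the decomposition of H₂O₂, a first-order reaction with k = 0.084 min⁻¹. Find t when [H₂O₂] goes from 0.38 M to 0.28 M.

3.635 min

Step 1: For first-order: t = ln([H₂O₂]₀/[H₂O₂])/k
Step 2: t = ln(0.38/0.28)/0.084
Step 3: t = ln(1.357)/0.084
Step 4: t = 0.3054/0.084 = 3.635 min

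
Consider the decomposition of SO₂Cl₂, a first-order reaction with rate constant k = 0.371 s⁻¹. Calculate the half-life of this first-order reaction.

1.868 s

Step 1: For a first-order reaction, t₁/₂ = ln(2)/k
Step 2: t₁/₂ = ln(2)/0.371
Step 3: t₁/₂ = 0.6931/0.371 = 1.868 s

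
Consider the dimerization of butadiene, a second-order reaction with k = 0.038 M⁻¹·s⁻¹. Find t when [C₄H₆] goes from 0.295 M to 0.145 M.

92.28 s

Step 1: For second-order: t = (1/[C₄H₆] - 1/[C₄H₆]₀)/k
Step 2: t = (1/0.145 - 1/0.295)/0.038
Step 3: t = (6.897 - 3.39)/0.038
Step 4: t = 3.507/0.038 = 92.28 s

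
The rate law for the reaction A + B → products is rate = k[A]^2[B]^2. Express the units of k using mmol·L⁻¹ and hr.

(mmol·L⁻¹)⁻³·hr⁻¹

Step 1: Overall order = 2 + 2 = 4.
Step 2: rate has units mmol·L⁻¹·hr⁻¹; [A]^2[B]^2 has units (mmol·L⁻¹)^4.
Step 3: k = rate/([A]^2[B]^2), so units of k = (mmol·L⁻¹)^(1-4)·hr⁻¹ = (mmol·L⁻¹)⁻³·hr⁻¹.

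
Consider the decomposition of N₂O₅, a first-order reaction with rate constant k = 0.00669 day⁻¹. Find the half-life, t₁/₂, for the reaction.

103.6 day

Step 1: For a first-order reaction, t₁/₂ = ln(2)/k
Step 2: t₁/₂ = ln(2)/0.00669
Step 3: t₁/₂ = 0.6931/0.00669 = 103.6 day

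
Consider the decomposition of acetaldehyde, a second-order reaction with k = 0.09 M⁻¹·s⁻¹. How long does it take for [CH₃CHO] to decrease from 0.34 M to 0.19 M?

25.8 s

Step 1: For second-order: t = (1/[CH₃CHO] - 1/[CH₃CHO]₀)/k
Step 2: t = (1/0.19 - 1/0.34)/0.09
Step 3: t = (5.263 - 2.941)/0.09
Step 4: t = 2.322/0.09 = 25.8 s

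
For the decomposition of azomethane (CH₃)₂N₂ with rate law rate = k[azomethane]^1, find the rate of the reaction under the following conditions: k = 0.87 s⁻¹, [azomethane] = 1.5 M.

1.305 M/s

Step 1: Identify the rate law: rate = k[azomethane]^1
Step 2: Substitute values: rate = 0.87 × (1.5)^1
Step 3: Calculate: rate = 0.87 × 1.5 = 1.305 M/s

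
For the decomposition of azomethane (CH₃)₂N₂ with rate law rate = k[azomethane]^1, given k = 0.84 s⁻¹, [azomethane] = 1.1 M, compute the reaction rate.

0.924 M/s

Step 1: Identify the rate law: rate = k[azomethane]^1
Step 2: Substitute values: rate = 0.84 × (1.1)^1
Step 3: Calculate: rate = 0.84 × 1.1 = 0.924 M/s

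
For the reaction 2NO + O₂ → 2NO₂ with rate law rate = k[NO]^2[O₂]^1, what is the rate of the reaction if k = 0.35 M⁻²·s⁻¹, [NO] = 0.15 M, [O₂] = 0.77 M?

0.006064 M/s

Step 1: The rate law is rate = k[NO]^2[O₂]^1
Step 2: Substitute: rate = 0.35 × (0.15)^2 × (0.77)^1
Step 3: rate = 0.35 × 0.0225 × 0.77 = 0.00606375 M/s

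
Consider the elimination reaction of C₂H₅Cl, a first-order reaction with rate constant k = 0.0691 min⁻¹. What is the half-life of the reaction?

10.03 min

Step 1: For a first-order reaction, t₁/₂ = ln(2)/k
Step 2: t₁/₂ = ln(2)/0.0691
Step 3: t₁/₂ = 0.6931/0.0691 = 10.03 min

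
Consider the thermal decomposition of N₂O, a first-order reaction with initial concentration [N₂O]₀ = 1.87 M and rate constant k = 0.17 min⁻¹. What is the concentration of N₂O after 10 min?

0.3416 M

Step 1: For a first-order reaction: [N₂O] = [N₂O]₀ × e^(-kt)
Step 2: [N₂O] = 1.87 × e^(-0.17 × 10)
Step 3: [N₂O] = 1.87 × e^(-1.7)
Step 4: [N₂O] = 1.87 × 0.182684 = 0.3416 M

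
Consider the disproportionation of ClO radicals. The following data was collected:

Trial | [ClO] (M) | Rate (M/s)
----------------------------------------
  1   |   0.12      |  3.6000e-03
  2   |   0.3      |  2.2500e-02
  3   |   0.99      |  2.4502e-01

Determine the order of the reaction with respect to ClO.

second order (2)

Step 1: Compare trials to find order n where rate₂/rate₁ = ([ClO]₂/[ClO]₁)^n
Step 2: rate₂/rate₁ = 2.2500e-02/3.6000e-03 = 6.25
Step 3: [ClO]₂/[ClO]₁ = 0.3/0.12 = 2.5
Step 4: n = ln(6.25)/ln(2.5) = 2.00 ≈ 2
Step 5: The reaction is second order in ClO.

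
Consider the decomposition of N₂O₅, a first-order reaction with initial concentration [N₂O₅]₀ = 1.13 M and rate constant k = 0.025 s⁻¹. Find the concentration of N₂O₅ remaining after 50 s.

0.3238 M

Step 1: For a first-order reaction: [N₂O₅] = [N₂O₅]₀ × e^(-kt)
Step 2: [N₂O₅] = 1.13 × e^(-0.025 × 50)
Step 3: [N₂O₅] = 1.13 × e^(-1.25)
Step 4: [N₂O₅] = 1.13 × 0.286505 = 0.3238 M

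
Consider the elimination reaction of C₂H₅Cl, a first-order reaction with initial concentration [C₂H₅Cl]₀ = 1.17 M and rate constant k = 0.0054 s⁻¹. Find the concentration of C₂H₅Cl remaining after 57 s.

0.86 M

Step 1: For a first-order reaction: [C₂H₅Cl] = [C₂H₅Cl]₀ × e^(-kt)
Step 2: [C₂H₅Cl] = 1.17 × e^(-0.0054 × 57)
Step 3: [C₂H₅Cl] = 1.17 × e^(-0.3078)
Step 4: [C₂H₅Cl] = 1.17 × 0.735062 = 0.86 M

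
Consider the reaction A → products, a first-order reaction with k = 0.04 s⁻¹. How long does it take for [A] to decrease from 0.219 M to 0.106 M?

18.14 s

Step 1: For first-order: t = ln([A]₀/[A])/k
Step 2: t = ln(0.219/0.106)/0.04
Step 3: t = ln(2.066)/0.04
Step 4: t = 0.7256/0.04 = 18.14 s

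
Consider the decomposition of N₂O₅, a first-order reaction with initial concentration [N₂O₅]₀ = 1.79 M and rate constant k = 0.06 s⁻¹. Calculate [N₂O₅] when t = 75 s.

0.01989 M

Step 1: For a first-order reaction: [N₂O₅] = [N₂O₅]₀ × e^(-kt)
Step 2: [N₂O₅] = 1.79 × e^(-0.06 × 75)
Step 3: [N₂O₅] = 1.79 × e^(-4.5)
Step 4: [N₂O₅] = 1.79 × 0.011109 = 0.01989 M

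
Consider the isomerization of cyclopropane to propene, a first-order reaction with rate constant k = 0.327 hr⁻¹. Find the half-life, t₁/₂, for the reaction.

2.12 hr

Step 1: For a first-order reaction, t₁/₂ = ln(2)/k
Step 2: t₁/₂ = ln(2)/0.327
Step 3: t₁/₂ = 0.6931/0.327 = 2.12 hr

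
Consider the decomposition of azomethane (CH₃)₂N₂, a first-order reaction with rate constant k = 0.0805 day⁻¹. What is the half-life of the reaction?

8.611 day

Step 1: For a first-order reaction, t₁/₂ = ln(2)/k
Step 2: t₁/₂ = ln(2)/0.0805
Step 3: t₁/₂ = 0.6931/0.0805 = 8.611 day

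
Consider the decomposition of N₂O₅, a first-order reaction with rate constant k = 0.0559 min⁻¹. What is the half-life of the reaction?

12.4 min

Step 1: For a first-order reaction, t₁/₂ = ln(2)/k
Step 2: t₁/₂ = ln(2)/0.0559
Step 3: t₁/₂ = 0.6931/0.0559 = 12.4 min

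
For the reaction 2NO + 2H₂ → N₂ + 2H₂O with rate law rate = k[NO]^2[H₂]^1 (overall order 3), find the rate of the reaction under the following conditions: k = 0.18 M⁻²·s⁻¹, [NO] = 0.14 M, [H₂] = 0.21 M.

0.0007409 M/s

Step 1: The rate law is rate = k[NO]^2[H₂]^1, overall order = 2+1 = 3
Step 2: Substitute values: rate = 0.18 × (0.14)^2 × (0.21)^1
Step 3: rate = 0.18 × 0.0196 × 0.21 = 0.00074088 M/s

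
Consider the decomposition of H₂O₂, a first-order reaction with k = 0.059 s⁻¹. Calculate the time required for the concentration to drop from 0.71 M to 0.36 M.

11.51 s

Step 1: For first-order: t = ln([H₂O₂]₀/[H₂O₂])/k
Step 2: t = ln(0.71/0.36)/0.059
Step 3: t = ln(1.972)/0.059
Step 4: t = 0.6792/0.059 = 11.51 s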